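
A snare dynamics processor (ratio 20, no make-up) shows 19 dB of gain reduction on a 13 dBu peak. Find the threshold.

Let T be the threshold. Output overshoot = (input overshoot)/R, so -6 − T = (13 − T)/20.
20·(-6 − T) = 13 − T → 19·T = -120 − 13 = -133.
T = -133/19 = -7 dBu.

-7 dBu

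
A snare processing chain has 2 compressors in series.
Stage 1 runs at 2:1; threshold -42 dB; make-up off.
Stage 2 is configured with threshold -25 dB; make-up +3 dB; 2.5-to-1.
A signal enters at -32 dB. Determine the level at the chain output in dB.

Stage 1: 10 dB above -42 dB, reduced 2:1 to 5 dB above → -37 dB.
Stage 2: -37 dB is at or below the -25 dB threshold — no compression; make-up brings it to -34 dB.

-34 dB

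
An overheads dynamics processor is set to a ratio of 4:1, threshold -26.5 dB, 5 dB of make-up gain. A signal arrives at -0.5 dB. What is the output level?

-15 dB

Overshoot: -0.5 − (-26.5) = 26 dB.
The 26 dB excess becomes 6.5 dB after 4:1 reduction.
Output = -26.5 + 6.5 = -20 dB; make-up adds 5 dB, giving -15 dB.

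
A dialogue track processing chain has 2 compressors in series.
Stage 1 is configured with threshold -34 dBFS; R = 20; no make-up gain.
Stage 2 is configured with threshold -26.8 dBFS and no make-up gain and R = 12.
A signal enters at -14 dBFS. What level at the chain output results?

Stage 1: -14 dBFS is 20 dB over -34 dBFS; at 20:1 that becomes 1 dB over, giving -33 dBFS.
Stage 2: -33 dBFS is at or below the -26.8 dBFS threshold — no compression; output -33 dBFS.

-33 dBFS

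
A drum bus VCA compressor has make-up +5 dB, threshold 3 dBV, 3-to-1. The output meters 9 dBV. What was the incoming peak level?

6 dBV

Before make-up, the level was 9 − 5 = 4 dBV.
The compressed level sits 4 − 3 = 1 dB over threshold.
Undo the ratio: input overshoot = 1 × 3 = 3 dB, giving input = 6 dBV.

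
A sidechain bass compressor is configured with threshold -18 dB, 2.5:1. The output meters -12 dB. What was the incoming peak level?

-3 dB

Post-compression overshoot = -12 − (-18) = 6 dB.
Input overshoot = R × output overshoot = 15 dB → input = -18 + 15 = -3 dB.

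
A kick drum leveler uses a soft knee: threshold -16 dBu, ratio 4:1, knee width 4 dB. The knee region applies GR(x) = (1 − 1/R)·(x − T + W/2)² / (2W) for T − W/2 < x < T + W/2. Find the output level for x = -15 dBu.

x − T + W/2 = -15 − (-16) + 2 = 3.
GR = (1 − 1/4) × 3² / 8 = 0.75 × 9 / 8 = 0.84375 dB.
Output = -15 − 0.84375 = -15.84375 dBu.

-15.84375 dBu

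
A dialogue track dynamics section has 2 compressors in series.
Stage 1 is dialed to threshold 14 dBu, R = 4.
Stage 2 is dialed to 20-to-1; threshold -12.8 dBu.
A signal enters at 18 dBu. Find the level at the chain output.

-11.41 dBu

Stage 1: 18 dBu is 4 dB over 14 dBu; at 4:1 that becomes 1 dB over, giving 15 dBu.
Stage 2: 15 dBu is 27.8 dB over -12.8 dBu; at 20:1 that becomes 1.39 dB over, giving -11.41 dBu.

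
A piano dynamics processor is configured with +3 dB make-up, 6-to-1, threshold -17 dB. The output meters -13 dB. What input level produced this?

-11 dB

Remove make-up: -13 − 3 = -16 dB.
The compressed level sits -16 − (-17) = 1 dB over threshold.
Input overshoot = R × output overshoot = 6 dB → input = -17 + 6 = -11 dB.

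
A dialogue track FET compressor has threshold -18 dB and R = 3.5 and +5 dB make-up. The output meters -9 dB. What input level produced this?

Before make-up, the level was -9 − 5 = -14 dB.
That's 4 dB above the -18 dB threshold.
Input overshoot = R × output overshoot = 14 dB → input = -18 + 14 = -4 dB.

-4 dB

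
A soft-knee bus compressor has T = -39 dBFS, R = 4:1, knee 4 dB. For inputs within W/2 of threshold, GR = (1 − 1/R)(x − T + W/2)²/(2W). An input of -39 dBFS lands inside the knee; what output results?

x − T + W/2 = -39 − (-39) + 2 = 2.
GR = (1 − 1/4) × 2² / 8 = 0.75 × 4 / 8 = 0.375 dB.
Output = -39 − 0.375 = -39.375 dBFS.

-39.375 dBFS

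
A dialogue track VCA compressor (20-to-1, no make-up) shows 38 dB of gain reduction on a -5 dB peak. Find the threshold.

-45 dB

Gain reduction = -5 − (-43) = 38 dB; output overshoot = GR / (R − 1) = 38 / 19 = 2 dB.
Threshold = output − output overshoot = -43 − 2 = -45 dB.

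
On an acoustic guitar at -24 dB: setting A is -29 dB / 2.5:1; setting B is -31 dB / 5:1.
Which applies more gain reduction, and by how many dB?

B, by 2.6 dB

A: 5 dB over, compressed to 2 dB over, so 3 dB of GR.
B: 7 dB over, compressed to 1.4 dB over, so 5.6 dB of GR.
B applies 2.6 dB more gain reduction.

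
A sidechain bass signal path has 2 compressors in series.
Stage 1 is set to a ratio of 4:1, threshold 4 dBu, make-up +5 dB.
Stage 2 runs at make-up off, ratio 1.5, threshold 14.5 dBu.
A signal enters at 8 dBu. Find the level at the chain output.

Stage 1: 8 dBu is 4 dB over 4 dBu; at 4:1 that becomes 1 dB over, giving 5 dBu; +5 dB make-up → 10 dBu.
Stage 2: 10 dBu is at or below the 14.5 dBu threshold — no compression; output 10 dBu.

10 dBu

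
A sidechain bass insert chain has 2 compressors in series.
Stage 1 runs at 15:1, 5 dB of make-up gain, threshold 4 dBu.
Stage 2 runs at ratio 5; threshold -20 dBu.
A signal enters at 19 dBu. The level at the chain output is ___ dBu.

Stage 1: 19 dBu is 15 dB over 4 dBu; at 15:1 that becomes 1 dB over, giving 5 dBu; +5 dB make-up → 10 dBu.
Stage 2: 10 dBu is 30 dB over -20 dBu; at 5:1 that becomes 6 dB over, giving -14 dBu.

-14 dBu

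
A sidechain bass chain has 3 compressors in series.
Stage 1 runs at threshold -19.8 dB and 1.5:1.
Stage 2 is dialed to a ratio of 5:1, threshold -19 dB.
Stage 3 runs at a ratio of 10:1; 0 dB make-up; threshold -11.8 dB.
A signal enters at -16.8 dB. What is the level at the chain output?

Stage 1: 3 dB above -19.8 dB, reduced 1.5:1 to 2 dB above → -17.8 dB.
Stage 2: overshoot 1.2 dB → 1.2/5 = 0.24 dB → -18.76 dB.
Stage 3: -18.76 dB is at or below the -11.8 dB threshold — no compression; output -18.76 dB.

-18.76 dB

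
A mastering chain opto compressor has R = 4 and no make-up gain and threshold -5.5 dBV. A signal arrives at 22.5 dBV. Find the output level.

1.5 dBV

22.5 dBV sits 28 dB over threshold.
4:1 compression reduces that to 28/4 = 7 dB over.
Output = -5.5 + 7 = 1.5 dBV.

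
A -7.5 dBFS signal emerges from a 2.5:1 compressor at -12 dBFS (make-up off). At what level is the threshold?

-15 dBFS

Let T be the threshold. Output overshoot = (input overshoot)/R, so -12 − T = (-7.5 − T)/2.5.
2.5·(-12 − T) = -7.5 − T → 1.5·T = -30 − (-7.5) = -22.5.
T = -22.5/1.5 = -15 dBFS.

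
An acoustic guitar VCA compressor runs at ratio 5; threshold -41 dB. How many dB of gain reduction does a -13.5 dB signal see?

22 dB

Overshoot = -13.5 − (-41) = 27.5 dB.
At 5:1, output sits 27.5/5 = 5.5 dB above threshold.
So the signal is attenuated by 27.5 − 5.5 = 22 dB.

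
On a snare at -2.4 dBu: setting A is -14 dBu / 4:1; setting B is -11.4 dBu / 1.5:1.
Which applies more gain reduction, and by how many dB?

A, by 5.7 dB

A: GR = 11.6 − 11.6/4 = 8.7 dB.
B: GR = 9 − 9/1.5 = 3 dB.
A applies 5.7 dB more gain reduction.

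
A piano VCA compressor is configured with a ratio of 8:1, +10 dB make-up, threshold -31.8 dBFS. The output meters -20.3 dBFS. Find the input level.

Stripping the +10 dB make-up gives -30.3 dBFS at the gain stage.
Post-compression overshoot = -30.3 − (-31.8) = 1.5 dB.
Input overshoot = R × output overshoot = 12 dB → input = -31.8 + 12 = -19.8 dBFS.

-19.8 dBFS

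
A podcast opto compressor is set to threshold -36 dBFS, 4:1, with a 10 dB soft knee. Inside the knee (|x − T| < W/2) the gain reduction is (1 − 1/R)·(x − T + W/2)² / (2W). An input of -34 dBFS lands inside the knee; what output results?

x − T + W/2 = -34 − (-36) + 5 = 7.
GR = (1 − 1/4) × 7² / 20 = 0.75 × 49 / 20 = 1.8375 dB.
Output = -34 − 1.8375 = -35.8375 dBFS.

-35.8375 dBFS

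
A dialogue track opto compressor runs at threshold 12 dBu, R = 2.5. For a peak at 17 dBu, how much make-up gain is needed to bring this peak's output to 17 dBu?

Without make-up, output = threshold + overshoot/2.5 = 12 + 2 = 14 dBu.
Gap to target: 3 dB.

3 dB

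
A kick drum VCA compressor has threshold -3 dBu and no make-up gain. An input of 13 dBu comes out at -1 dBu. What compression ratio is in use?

Input overshoot = 13 − (-3) = 16 dB; output overshoot = -1 − (-3) = 2 dB.
Ratio = 16 / 2 = 8.

8:1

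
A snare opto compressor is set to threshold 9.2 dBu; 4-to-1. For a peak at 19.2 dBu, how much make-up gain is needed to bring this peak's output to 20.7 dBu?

9 dB

Overshoot 10 dB → 10/4 = 2.5 dB after compression, so the compressed level is 9.2 + 2.5 = 11.7 dBu.
Make-up = target − compressed = 20.7 − 11.7 = 9 dB.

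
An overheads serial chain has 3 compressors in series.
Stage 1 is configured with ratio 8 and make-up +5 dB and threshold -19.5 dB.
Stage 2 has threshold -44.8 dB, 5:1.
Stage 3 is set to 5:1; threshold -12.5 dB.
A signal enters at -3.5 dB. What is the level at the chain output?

Stage 1: -3.5 dB is 16 dB over -19.5 dB; at 8:1 that becomes 2 dB over, giving -17.5 dB; +5 dB make-up → -12.5 dB.
Stage 2: -12.5 dB is 32.3 dB over -44.8 dB; at 5:1 that becomes 6.46 dB over, giving -38.34 dB.
Stage 3: -38.34 dB ≤ -12.5 dB, so stage 3 doesn't engage; output -38.34 dB.

-38.34 dB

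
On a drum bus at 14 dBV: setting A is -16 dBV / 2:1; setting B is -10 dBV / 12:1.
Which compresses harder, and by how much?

A: overshoot 30 dB → output overshoot 15 dB → GR 15 dB.
B: overshoot 24 dB → output overshoot 2 dB → GR 22 dB.
Difference: 7 dB in favour of B.

B, by 7 dB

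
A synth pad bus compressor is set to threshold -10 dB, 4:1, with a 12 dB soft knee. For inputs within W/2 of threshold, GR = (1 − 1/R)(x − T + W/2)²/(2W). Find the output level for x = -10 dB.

x − T + W/2 = -10 − (-10) + 6 = 6.
GR = (1 − 1/4) × 6² / 24 = 0.75 × 36 / 24 = 1.125 dB.
Output = -10 − 1.125 = -11.125 dB.

-11.125 dB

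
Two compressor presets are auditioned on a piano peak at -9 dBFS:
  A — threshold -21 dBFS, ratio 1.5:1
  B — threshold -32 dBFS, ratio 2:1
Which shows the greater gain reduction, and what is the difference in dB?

B, by 7.5 dB

A: 12 dB over, compressed to 8 dB over, so 4 dB of GR.
B: 23 dB over, compressed to 11.5 dB over, so 11.5 dB of GR.
B reduces 7.5 dB more.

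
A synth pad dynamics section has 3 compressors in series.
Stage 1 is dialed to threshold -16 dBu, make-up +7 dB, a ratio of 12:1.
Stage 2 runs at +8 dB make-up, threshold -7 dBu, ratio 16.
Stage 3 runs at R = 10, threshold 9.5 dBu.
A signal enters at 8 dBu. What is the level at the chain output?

1 dBu

Stage 1: 24 dB above -16 dBu, reduced 12:1 to 2 dB above → -14 dBu; +7 dB make-up → -7 dBu.
Stage 2: below threshold (-7 ≤ -7); passes unchanged; make-up brings it to 1 dBu.
Stage 3: 1 dBu ≤ 9.5 dBu, so stage 3 doesn't engage; output 1 dBu.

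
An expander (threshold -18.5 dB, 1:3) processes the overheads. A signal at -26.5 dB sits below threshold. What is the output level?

The input is 8 dB below the -18.5 dB threshold.
A 1:3 expander multiplies undershoot by 3: 8 × 3 = 24 dB below threshold.
Output = -18.5 − 24 = -42.5 dB.

-42.5 dB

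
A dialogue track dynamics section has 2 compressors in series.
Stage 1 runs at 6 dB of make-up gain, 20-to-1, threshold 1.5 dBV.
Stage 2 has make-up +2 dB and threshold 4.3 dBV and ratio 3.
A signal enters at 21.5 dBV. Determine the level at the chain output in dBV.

7.7 dBV

Stage 1: overshoot 20 dB → 20/20 = 1 dB → 2.5 dBV; +6 dB make-up → 8.5 dBV.
Stage 2: overshoot 4.2 dB → 4.2/3 = 1.4 dB → 5.7 dBV; +2 dB make-up → 7.7 dBV.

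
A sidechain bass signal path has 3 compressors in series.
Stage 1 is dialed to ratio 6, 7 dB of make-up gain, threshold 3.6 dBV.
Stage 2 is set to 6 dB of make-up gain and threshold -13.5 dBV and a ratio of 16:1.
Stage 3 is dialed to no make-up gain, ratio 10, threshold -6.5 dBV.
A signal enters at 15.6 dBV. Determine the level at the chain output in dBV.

Stage 1: 15.6 dBV is 12 dB over 3.6 dBV; at 6:1 that becomes 2 dB over, giving 5.6 dBV; +7 dB make-up → 12.6 dBV.
Stage 2: 12.6 dBV is 26.1 dB over -13.5 dBV; at 16:1 that becomes 1.63125 dB over, giving -11.86875 dBV; +6 dB make-up → -5.86875 dBV.
Stage 3: overshoot 0.63125 dB → 0.63125/10 = 0.063125 dB → -6.436875 dBV.

-6.436875 dBV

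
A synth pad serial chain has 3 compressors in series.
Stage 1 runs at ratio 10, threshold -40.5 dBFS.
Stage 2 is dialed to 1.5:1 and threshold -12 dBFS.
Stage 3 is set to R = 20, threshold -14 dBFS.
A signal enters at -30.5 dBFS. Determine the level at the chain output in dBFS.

-39.5 dBFS

Stage 1: overshoot 10 dB → 10/10 = 1 dB → -39.5 dBFS.
Stage 2: below threshold (-39.5 ≤ -12); passes unchanged; output -39.5 dBFS.
Stage 3: -39.5 dBFS is at or below the -14 dBFS threshold — no compression; output -39.5 dBFS.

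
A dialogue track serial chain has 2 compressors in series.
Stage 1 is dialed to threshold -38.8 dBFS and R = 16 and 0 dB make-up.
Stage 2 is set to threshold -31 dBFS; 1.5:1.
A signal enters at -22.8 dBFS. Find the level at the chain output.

Stage 1: 16 dB above -38.8 dBFS, reduced 16:1 to 1 dB above → -37.8 dBFS.
Stage 2: -37.8 dBFS is at or below the -31 dBFS threshold — no compression; output -37.8 dBFS.

-37.8 dBFS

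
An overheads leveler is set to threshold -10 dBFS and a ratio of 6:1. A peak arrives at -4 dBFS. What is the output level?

Overshoot: -4 − (-10) = 6 dB.
At 6:1 the overshoot is divided by 6, leaving 1 dB above threshold.
So the level is -10 + 1 = -9 dBFS.

-9 dBFS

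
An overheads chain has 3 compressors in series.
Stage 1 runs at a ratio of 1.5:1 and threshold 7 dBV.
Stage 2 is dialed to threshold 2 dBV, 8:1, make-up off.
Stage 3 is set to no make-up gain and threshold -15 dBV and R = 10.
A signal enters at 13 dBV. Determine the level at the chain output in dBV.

-13.1875 dBV

Stage 1: overshoot 6 dB → 6/1.5 = 4 dB → 11 dBV.
Stage 2: 9 dB above 2 dBV, reduced 8:1 to 1.125 dB above → 3.125 dBV.
Stage 3: 18.125 dB above -15 dBV, reduced 10:1 to 1.8125 dB above → -13.1875 dBV.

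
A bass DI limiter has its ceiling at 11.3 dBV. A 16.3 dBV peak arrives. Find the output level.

11.3 dBV

A brickwall limiter is an ∞:1 compressor: any input above the ceiling is clamped to 11.3 dBV.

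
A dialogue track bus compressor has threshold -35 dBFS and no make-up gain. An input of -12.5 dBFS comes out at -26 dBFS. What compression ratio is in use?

2.5:1

Input overshoot = -12.5 − (-35) = 22.5 dB; output overshoot = -26 − (-35) = 9 dB.
Ratio = 22.5 / 9 = 2.5.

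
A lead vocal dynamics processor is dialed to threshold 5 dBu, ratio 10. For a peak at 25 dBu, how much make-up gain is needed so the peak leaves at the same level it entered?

Without make-up, output = threshold + overshoot/10 = 5 + 2 = 7 dBu.
Gap to target: 18 dB.

18 dB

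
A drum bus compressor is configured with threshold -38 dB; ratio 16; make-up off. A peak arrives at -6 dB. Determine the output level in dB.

Overshoot: -6 − (-38) = 32 dB.
16:1 compression reduces that to 32/16 = 2 dB over.
So the level is -38 + 2 = -36 dB.

-36 dB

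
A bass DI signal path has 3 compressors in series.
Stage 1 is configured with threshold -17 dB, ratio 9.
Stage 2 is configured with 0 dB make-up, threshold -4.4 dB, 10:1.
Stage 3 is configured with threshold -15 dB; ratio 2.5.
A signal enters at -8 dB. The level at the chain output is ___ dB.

Stage 1: -8 dB is 9 dB over -17 dB; at 9:1 that becomes 1 dB over, giving -16 dB.
Stage 2: -16 dB is at or below the -4.4 dB threshold — no compression; output -16 dB.
Stage 3: -16 dB is at or below the -15 dB threshold — no compression; output -16 dB.

-16 dB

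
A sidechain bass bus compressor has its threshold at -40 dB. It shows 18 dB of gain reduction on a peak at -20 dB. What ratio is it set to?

10:1

Input overshoot = -20 − (-40) = 20 dB.
Output overshoot = 20 − 18 = 2 dB.
Ratio = input overshoot / output overshoot = 20 / 2 = 10.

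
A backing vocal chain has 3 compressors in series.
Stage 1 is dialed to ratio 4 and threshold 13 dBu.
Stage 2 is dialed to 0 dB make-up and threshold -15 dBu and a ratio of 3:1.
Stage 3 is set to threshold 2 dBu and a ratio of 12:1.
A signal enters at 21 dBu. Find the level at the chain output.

Stage 1: 21 dBu is 8 dB over 13 dBu; at 4:1 that becomes 2 dB over, giving 15 dBu.
Stage 2: 30 dB above -15 dBu, reduced 3:1 to 10 dB above → -5 dBu.
Stage 3: -5 dBu ≤ 2 dBu, so stage 3 doesn't engage; output -5 dBu.

-5 dBu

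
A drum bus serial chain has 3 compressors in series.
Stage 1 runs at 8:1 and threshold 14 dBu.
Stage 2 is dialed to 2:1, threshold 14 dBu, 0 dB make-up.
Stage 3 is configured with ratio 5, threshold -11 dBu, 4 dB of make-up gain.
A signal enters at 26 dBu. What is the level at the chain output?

-1.85 dBu

Stage 1: 26 dBu is 12 dB over 14 dBu; at 8:1 that becomes 1.5 dB over, giving 15.5 dBu.
Stage 2: overshoot 1.5 dB → 1.5/2 = 0.75 dB → 14.75 dBu.
Stage 3: 25.75 dB above -11 dBu, reduced 5:1 to 5.15 dB above → -5.85 dBu; +4 dB make-up → -1.85 dBu.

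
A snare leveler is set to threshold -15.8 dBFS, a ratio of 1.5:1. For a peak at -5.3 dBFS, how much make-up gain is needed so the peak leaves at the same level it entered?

Without make-up, output = threshold + overshoot/1.5 = -15.8 + 7 = -8.8 dBFS.
Gap to target: 3.5 dB.

3.5 dB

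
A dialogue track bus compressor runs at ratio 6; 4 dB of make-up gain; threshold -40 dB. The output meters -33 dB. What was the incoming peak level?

Before make-up, the level was -33 − 4 = -37 dB.
That's 3 dB above the -40 dB threshold.
Before 6:1 compression the overshoot was 3 × 6 = 18 dB, so input = -40 + 18 = -22 dB.

-22 dB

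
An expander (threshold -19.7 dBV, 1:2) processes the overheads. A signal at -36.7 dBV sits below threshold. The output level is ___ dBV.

Undershoot = (-19.7) − (-36.7) = 17 dB.
At 1:2, that expands to 34 dB under threshold.
Output = -19.7 − 34 = -53.7 dBV.

-53.7 dBV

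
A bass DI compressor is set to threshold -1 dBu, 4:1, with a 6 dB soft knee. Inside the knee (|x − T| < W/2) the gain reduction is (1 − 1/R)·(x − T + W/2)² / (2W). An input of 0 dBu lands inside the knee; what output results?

x − T + W/2 = 0 − (-1) + 3 = 4.
GR = (1 − 1/4) × 4² / 12 = 0.75 × 16 / 12 = 1 dB.
Output = 0 − 1 = -1 dBu.

-1 dBu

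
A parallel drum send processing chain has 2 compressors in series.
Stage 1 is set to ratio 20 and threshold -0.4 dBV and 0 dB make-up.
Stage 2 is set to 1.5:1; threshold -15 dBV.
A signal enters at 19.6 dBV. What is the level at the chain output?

-4.6 dBV

Stage 1: overshoot 20 dB → 20/20 = 1 dB → 0.6 dBV.
Stage 2: 15.6 dB above -15 dBV, reduced 1.5:1 to 10.4 dB above → -4.6 dBV.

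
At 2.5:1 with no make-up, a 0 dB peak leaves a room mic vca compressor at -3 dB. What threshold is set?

-5 dB

Gain reduction = 0 − (-3) = 3 dB; output overshoot = GR / (R − 1) = 3 / 1.5 = 2 dB.
Threshold = output − output overshoot = -3 − 2 = -5 dB.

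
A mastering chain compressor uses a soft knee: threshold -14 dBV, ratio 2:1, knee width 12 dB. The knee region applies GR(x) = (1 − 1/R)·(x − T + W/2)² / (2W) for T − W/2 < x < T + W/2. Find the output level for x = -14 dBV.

-14.75 dBV

x − T + W/2 = -14 − (-14) + 6 = 6.
GR = (1 − 1/2) × 6² / 24 = 0.5 × 36 / 24 = 0.75 dB.
Output = -14 − 0.75 = -14.75 dBV.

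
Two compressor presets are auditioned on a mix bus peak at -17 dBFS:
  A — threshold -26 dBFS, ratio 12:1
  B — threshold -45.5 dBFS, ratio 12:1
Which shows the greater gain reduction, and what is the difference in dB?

A: GR = 9 − 9/12 = 8.25 dB.
B: GR = 28.5 − 28.5/12 = 26.125 dB.
Difference: 17.875 dB in favour of B.

B, by 17.875 dB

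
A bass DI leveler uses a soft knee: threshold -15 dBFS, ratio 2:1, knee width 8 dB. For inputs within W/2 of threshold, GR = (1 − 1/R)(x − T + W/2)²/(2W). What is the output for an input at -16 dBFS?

-16.28125 dBFS

x − T + W/2 = -16 − (-15) + 4 = 3.
GR = (1 − 1/2) × 3² / 16 = 0.5 × 9 / 16 = 0.28125 dB.
Output = -16 − 0.28125 = -16.28125 dBFS.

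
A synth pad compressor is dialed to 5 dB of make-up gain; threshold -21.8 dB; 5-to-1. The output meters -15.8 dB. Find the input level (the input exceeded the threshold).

Before make-up, the level was -15.8 − 5 = -20.8 dB.
The compressed level sits -20.8 − (-21.8) = 1 dB over threshold.
Before 5:1 compression the overshoot was 1 × 5 = 5 dB, so input = -21.8 + 5 = -16.8 dB.

-16.8 dB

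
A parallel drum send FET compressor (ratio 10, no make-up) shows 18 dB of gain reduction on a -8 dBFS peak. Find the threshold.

Gain reduction = -8 − (-26) = 18 dB; output overshoot = GR / (R − 1) = 18 / 9 = 2 dB.
Threshold = output − output overshoot = -26 − 2 = -28 dBFS.

-28 dBFS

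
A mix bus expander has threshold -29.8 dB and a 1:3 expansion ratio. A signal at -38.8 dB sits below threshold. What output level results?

-56.8 dB

Undershoot = (-29.8) − (-38.8) = 9 dB.
At 1:3, that expands to 27 dB under threshold.
Output = -29.8 − 27 = -56.8 dB.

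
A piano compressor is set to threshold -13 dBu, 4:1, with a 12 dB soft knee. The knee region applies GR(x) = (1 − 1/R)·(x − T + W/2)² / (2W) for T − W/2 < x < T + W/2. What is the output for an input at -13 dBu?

-14.125 dBu

x − T + W/2 = -13 − (-13) + 6 = 6.
GR = (1 − 1/4) × 6² / 24 = 0.75 × 36 / 24 = 1.125 dB.
Output = -13 − 1.125 = -14.125 dBu.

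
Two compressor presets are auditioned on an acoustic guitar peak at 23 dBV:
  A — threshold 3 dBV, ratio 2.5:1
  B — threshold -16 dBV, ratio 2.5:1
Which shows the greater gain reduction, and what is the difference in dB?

A: 20 dB over, compressed to 8 dB over, so 12 dB of GR.
B: 39 dB over, compressed to 15.6 dB over, so 23.4 dB of GR.
Difference: 11.4 dB in favour of B.

B, by 11.4 dB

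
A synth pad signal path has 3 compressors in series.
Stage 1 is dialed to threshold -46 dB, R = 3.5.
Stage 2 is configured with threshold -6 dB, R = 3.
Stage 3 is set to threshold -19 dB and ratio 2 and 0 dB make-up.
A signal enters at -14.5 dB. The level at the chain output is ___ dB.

Stage 1: -14.5 dB is 31.5 dB over -46 dB; at 3.5:1 that becomes 9 dB over, giving -37 dB.
Stage 2: below threshold (-37 ≤ -6); passes unchanged; output -37 dB.
Stage 3: -37 dB is at or below the -19 dB threshold — no compression; output -37 dB.

-37 dB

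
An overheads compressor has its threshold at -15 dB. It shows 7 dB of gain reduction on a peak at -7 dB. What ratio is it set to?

8:1

Input overshoot = -7 − (-15) = 8 dB.
Output overshoot = 8 − 7 = 1 dB.
Ratio = input overshoot / output overshoot = 8 / 1 = 8.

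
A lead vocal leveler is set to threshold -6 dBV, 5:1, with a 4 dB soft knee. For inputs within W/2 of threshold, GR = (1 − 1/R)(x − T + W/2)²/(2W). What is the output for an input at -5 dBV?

x − T + W/2 = -5 − (-6) + 2 = 3.
GR = (1 − 1/5) × 3² / 8 = 0.8 × 9 / 8 = 0.9 dB.
Output = -5 − 0.9 = -5.9 dBV.

-5.9 dBV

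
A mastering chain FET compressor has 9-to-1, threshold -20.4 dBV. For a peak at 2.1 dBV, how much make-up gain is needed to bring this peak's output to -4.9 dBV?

13 dB

Overshoot 22.5 dB → 22.5/9 = 2.5 dB after compression, so the compressed level is -20.4 + 2.5 = -17.9 dBV.
Make-up = target − compressed = -4.9 − (-17.9) = 13 dB.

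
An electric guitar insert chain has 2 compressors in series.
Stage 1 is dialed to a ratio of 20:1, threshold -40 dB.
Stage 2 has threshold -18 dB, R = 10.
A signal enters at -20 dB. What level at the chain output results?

Stage 1: -20 dB is 20 dB over -40 dB; at 20:1 that becomes 1 dB over, giving -39 dB.
Stage 2: -39 dB is at or below the -18 dB threshold — no compression; output -39 dB.

-39 dB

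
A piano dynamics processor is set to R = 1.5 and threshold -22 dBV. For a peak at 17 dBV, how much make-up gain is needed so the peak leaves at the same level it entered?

Overshoot 39 dB → 39/1.5 = 26 dB after compression, so the compressed level is -22 + 26 = 4 dBV.
Make-up = target − compressed = 17 − 4 = 13 dB.

13 dB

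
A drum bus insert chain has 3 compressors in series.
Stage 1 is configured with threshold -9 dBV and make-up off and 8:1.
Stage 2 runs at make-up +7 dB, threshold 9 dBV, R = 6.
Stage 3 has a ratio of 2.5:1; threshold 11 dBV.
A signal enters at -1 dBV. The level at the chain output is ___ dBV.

-1 dBV

Stage 1: 8 dB above -9 dBV, reduced 8:1 to 1 dB above → -8 dBV.
Stage 2: below threshold (-8 ≤ 9); passes unchanged; make-up brings it to -1 dBV.
Stage 3: -1 dBV is at or below the 11 dBV threshold — no compression; output -1 dBV.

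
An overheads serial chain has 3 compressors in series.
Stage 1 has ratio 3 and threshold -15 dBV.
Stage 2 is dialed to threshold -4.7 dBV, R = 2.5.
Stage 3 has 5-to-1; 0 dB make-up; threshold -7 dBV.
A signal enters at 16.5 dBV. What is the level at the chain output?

Stage 1: 31.5 dB above -15 dBV, reduced 3:1 to 10.5 dB above → -4.5 dBV.
Stage 2: overshoot 0.2 dB → 0.2/2.5 = 0.08 dB → -4.62 dBV.
Stage 3: -4.62 dBV is 2.38 dB over -7 dBV; at 5:1 that becomes 0.476 dB over, giving -6.524 dBV.

-6.524 dBV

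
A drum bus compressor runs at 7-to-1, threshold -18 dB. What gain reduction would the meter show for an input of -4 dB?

12 dB

-4 dB exceeds the threshold by 14 dB.
At 7:1, output sits 14/7 = 2 dB above threshold.
GR = overshoot in − overshoot out = 14 − 2 = 12 dB.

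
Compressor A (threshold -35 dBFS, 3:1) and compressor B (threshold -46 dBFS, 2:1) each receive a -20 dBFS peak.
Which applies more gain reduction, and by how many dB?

B, by 3 dB

A: overshoot 15 dB → output overshoot 5 dB → GR 10 dB.
B: overshoot 26 dB → output overshoot 13 dB → GR 13 dB.
Difference: 3 dB in favour of B.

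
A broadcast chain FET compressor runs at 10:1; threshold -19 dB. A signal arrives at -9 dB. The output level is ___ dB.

The input is 10 dB above the -19 dB threshold.
The 10 dB excess becomes 1 dB after 10:1 reduction.
Output = -19 + 1 = -18 dB.

-18 dB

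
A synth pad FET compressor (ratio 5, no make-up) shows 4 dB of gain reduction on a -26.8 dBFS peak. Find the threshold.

Input is 5 dB above T (since output overshoot × R = input overshoot: (-30.8 − T)·5 = -26.8 − T gives T = -31.8 dBFS).
Check: -31.8 + (-26.8 − (-31.8))/5 = -31.8 + 1 = -30.8 dBFS. ✓

-31.8 dBFS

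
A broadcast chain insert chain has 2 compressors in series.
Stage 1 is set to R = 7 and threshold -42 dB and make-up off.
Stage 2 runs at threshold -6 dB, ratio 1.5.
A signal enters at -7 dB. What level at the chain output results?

-37 dB

Stage 1: overshoot 35 dB → 35/7 = 5 dB → -37 dB.
Stage 2: below threshold (-37 ≤ -6); passes unchanged; output -37 dB.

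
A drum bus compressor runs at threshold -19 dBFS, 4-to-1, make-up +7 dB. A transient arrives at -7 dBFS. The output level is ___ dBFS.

-9 dBFS

The input is 12 dB above the -19 dBFS threshold.
The 12 dB excess becomes 3 dB after 4:1 reduction.
That puts the output at -16 dBFS; make-up adds 7 dB, giving -9 dBFS.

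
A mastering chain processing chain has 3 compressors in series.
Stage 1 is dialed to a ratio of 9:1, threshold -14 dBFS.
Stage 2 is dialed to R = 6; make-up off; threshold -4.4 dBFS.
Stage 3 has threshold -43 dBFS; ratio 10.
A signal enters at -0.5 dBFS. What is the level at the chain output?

-39.95 dBFS

Stage 1: -0.5 dBFS is 13.5 dB over -14 dBFS; at 9:1 that becomes 1.5 dB over, giving -12.5 dBFS.
Stage 2: -12.5 dBFS ≤ -4.4 dBFS, so stage 2 doesn't engage; output -12.5 dBFS.
Stage 3: overshoot 30.5 dB → 30.5/10 = 3.05 dB → -39.95 dBFS.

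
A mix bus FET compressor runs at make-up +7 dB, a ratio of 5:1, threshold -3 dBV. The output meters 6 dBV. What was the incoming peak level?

Remove make-up: 6 − 7 = -1 dBV.
Post-compression overshoot = -1 − (-3) = 2 dB.
Before 5:1 compression the overshoot was 2 × 5 = 10 dB, so input = -3 + 10 = 7 dBV.

7 dBV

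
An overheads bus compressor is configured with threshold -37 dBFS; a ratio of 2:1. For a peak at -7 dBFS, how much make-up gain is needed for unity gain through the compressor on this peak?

Overshoot 30 dB → 30/2 = 15 dB after compression, so the compressed level is -37 + 15 = -22 dBFS.
Make-up = target − compressed = -7 − (-22) = 15 dB.

15 dB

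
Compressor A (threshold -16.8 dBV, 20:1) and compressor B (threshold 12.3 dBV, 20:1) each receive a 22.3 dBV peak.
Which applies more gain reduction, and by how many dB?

A: GR = 39.1 − 39.1/20 = 37.145 dB.
B: GR = 10 − 10/20 = 9.5 dB.
A applies 27.645 dB more gain reduction.

A, by 27.645 dB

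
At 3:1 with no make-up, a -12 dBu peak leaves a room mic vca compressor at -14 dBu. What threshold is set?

Let T be the threshold. Output overshoot = (input overshoot)/R, so -14 − T = (-12 − T)/3.
3·(-14 − T) = -12 − T → 2·T = -42 − (-12) = -30.
T = -30/2 = -15 dBu.

-15 dBu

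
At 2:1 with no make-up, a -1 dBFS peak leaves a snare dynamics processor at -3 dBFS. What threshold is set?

Let T be the threshold. Output overshoot = (input overshoot)/R, so -3 − T = (-1 − T)/2.
2·(-3 − T) = -1 − T → 1·T = -6 − (-1) = -5.
T = -5/1 = -5 dBFS.

-5 dBFS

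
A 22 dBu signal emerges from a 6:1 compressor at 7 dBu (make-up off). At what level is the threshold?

4 dBu

Let T be the threshold. Output overshoot = (input overshoot)/R, so 7 − T = (22 − T)/6.
6·(7 − T) = 22 − T → 5·T = 42 − 22 = 20.
T = 20/5 = 4 dBu.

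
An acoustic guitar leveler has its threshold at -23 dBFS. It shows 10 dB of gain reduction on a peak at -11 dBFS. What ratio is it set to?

Input overshoot = -11 − (-23) = 12 dB.
Output overshoot = 12 − 10 = 2 dB.
Ratio = input overshoot / output overshoot = 12 / 2 = 6.

6:1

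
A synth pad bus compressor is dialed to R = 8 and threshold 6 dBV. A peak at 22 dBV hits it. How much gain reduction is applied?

14 dB

22 dBV exceeds the threshold by 16 dB.
After 8:1 compression the overshoot becomes 16/8 = 2 dB.
So the signal is attenuated by 16 − 2 = 14 dB.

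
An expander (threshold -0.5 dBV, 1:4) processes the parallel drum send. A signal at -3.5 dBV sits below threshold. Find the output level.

-12.5 dBV

Below threshold, a 1:4 expander applies gain = (4−1)×(T − x) of attenuation.
(4−1) × 3 = 9 dB, so output = -3.5 − 9 = -12.5 dBV.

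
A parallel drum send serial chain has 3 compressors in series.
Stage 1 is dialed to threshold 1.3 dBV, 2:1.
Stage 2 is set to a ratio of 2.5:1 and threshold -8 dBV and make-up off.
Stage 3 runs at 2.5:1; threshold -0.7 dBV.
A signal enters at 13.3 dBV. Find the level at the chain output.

Stage 1: 12 dB above 1.3 dBV, reduced 2:1 to 6 dB above → 7.3 dBV.
Stage 2: overshoot 15.3 dB → 15.3/2.5 = 6.12 dB → -1.88 dBV.
Stage 3: below threshold (-1.88 ≤ -0.7); passes unchanged; output -1.88 dBV.

-1.88 dBV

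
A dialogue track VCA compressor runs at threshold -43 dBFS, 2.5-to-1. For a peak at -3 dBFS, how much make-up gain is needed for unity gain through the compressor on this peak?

24 dB

Without make-up, output = threshold + overshoot/2.5 = -43 + 16 = -27 dBFS.
Gap to target: 24 dB.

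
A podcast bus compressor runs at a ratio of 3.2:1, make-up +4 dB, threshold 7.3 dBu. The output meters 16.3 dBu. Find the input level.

Remove make-up: 16.3 − 4 = 12.3 dBu.
The compressed level sits 12.3 − 7.3 = 5 dB over threshold.
Before 3.2:1 compression the overshoot was 5 × 3.2 = 16 dB, so input = 7.3 + 16 = 23.3 dBu.

23.3 dBu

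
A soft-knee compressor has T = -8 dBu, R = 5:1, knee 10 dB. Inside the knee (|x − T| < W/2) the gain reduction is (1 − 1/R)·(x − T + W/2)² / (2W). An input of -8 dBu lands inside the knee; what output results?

x − T + W/2 = -8 − (-8) + 5 = 5.
GR = (1 − 1/5) × 5² / 20 = 0.8 × 25 / 20 = 1 dB.
Output = -8 − 1 = -9 dBu.

-9 dBu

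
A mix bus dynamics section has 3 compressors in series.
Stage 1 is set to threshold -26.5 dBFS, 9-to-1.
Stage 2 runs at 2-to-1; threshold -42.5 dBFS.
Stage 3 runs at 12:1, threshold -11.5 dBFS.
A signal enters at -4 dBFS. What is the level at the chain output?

-33.25 dBFS

Stage 1: 22.5 dB above -26.5 dBFS, reduced 9:1 to 2.5 dB above → -24 dBFS.
Stage 2: overshoot 18.5 dB → 18.5/2 = 9.25 dB → -33.25 dBFS.
Stage 3: -33.25 dBFS ≤ -11.5 dBFS, so stage 3 doesn't engage; output -33.25 dBFS.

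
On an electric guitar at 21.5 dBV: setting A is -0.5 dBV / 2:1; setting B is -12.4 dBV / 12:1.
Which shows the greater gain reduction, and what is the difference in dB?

A: GR = 22 − 22/2 = 11 dB.
B: GR = 33.9 − 33.9/12 = 31.075 dB.
B applies 20.075 dB more gain reduction.

B, by 20.075 dB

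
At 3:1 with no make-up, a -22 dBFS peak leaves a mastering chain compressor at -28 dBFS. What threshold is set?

-31 dBFS

Gain reduction = -22 − (-28) = 6 dB; output overshoot = GR / (R − 1) = 6 / 2 = 3 dB.
Threshold = output − output overshoot = -28 − 3 = -31 dBFS.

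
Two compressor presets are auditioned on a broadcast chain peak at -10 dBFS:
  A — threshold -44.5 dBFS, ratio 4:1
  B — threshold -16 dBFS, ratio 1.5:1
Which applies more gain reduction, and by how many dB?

A, by 23.875 dB

A: GR = 34.5 − 34.5/4 = 25.875 dB.
B: GR = 6 − 6/1.5 = 2 dB.
Difference: 23.875 dB in favour of A.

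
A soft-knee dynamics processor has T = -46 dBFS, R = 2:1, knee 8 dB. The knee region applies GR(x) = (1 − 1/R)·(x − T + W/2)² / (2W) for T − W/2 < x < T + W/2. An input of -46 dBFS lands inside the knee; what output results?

-46.5 dBFS

x − T + W/2 = -46 − (-46) + 4 = 4.
GR = (1 − 1/2) × 4² / 16 = 0.5 × 16 / 16 = 0.5 dB.
Output = -46 − 0.5 = -46.5 dBFS.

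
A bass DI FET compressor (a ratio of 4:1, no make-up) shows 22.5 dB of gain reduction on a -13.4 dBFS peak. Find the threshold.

Input is 30 dB above T (since output overshoot × R = input overshoot: (-35.9 − T)·4 = -13.4 − T gives T = -43.4 dBFS).
Check: -43.4 + (-13.4 − (-43.4))/4 = -43.4 + 7.5 = -35.9 dBFS. ✓

-43.4 dBFS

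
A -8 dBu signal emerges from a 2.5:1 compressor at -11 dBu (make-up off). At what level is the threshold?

Gain reduction = -8 − (-11) = 3 dB; output overshoot = GR / (R − 1) = 3 / 1.5 = 2 dB.
Threshold = output − output overshoot = -11 − 2 = -13 dBu.

-13 dBu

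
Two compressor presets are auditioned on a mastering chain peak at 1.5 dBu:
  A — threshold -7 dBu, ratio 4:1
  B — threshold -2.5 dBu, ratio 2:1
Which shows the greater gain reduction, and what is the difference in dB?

A: 8.5 dB over, compressed to 2.125 dB over, so 6.375 dB of GR.
B: 4 dB over, compressed to 2 dB over, so 2 dB of GR.
Difference: 4.375 dB in favour of A.

A, by 4.375 dB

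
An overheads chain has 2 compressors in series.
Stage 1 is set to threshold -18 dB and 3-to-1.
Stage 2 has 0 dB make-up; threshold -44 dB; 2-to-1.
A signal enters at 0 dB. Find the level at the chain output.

Stage 1: 0 dB is 18 dB over -18 dB; at 3:1 that becomes 6 dB over, giving -12 dB.
Stage 2: -12 dB is 32 dB over -44 dB; at 2:1 that becomes 16 dB over, giving -28 dB.

-28 dB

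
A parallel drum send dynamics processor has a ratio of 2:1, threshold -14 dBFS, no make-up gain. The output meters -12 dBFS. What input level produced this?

The compressed level sits -12 − (-14) = 2 dB over threshold.
Before 2:1 compression the overshoot was 2 × 2 = 4 dB, so input = -14 + 4 = -10 dBFS.

-10 dBFS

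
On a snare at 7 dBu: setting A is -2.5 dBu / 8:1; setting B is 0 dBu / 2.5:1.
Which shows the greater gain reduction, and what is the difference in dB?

A, by 4.1125 dB

A: overshoot 9.5 dB → output overshoot 1.1875 dB → GR 8.3125 dB.
B: overshoot 7 dB → output overshoot 2.8 dB → GR 4.2 dB.
A reduces 4.1125 dB more.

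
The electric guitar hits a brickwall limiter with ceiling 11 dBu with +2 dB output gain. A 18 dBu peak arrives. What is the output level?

The limiter clamps the peak to its 11 dBu ceiling.
Output gain then adds 2 dB: 11 + 2 = 13 dBu.

13 dBu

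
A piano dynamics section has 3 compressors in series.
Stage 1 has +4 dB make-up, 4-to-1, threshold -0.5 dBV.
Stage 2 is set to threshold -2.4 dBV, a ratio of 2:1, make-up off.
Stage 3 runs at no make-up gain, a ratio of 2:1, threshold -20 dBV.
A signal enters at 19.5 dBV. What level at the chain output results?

-8.475 dBV

Stage 1: overshoot 20 dB → 20/4 = 5 dB → 4.5 dBV; +4 dB make-up → 8.5 dBV.
Stage 2: 10.9 dB above -2.4 dBV, reduced 2:1 to 5.45 dB above → 3.05 dBV.
Stage 3: overshoot 23.05 dB → 23.05/2 = 11.525 dB → -8.475 dBV.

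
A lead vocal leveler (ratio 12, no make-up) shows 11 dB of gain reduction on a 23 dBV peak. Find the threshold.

11 dBV

Gain reduction = 23 − 12 = 11 dB; output overshoot = GR / (R − 1) = 11 / 11 = 1 dB.
Threshold = output − output overshoot = 12 − 1 = 11 dBV.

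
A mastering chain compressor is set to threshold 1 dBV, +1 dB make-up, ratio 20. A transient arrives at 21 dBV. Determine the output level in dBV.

Overshoot: 21 − 1 = 20 dB.
The 20 dB excess becomes 1 dB after 20:1 reduction.
Output = 1 + 1 = 2 dBV; make-up adds 1 dB, giving 3 dBV.

3 dBV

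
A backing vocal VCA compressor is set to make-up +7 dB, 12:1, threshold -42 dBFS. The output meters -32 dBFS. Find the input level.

-6 dBFS

Remove make-up: -32 − 7 = -39 dBFS.
That's 3 dB above the -42 dBFS threshold.
Before 12:1 compression the overshoot was 3 × 12 = 36 dB, so input = -42 + 36 = -6 dBFS.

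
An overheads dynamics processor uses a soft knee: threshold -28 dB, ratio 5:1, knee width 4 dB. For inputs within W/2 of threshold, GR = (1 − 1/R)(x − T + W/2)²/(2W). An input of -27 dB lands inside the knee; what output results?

x − T + W/2 = -27 − (-28) + 2 = 3.
GR = (1 − 1/5) × 3² / 8 = 0.8 × 9 / 8 = 0.9 dB.
Output = -27 − 0.9 = -27.9 dB.

-27.9 dB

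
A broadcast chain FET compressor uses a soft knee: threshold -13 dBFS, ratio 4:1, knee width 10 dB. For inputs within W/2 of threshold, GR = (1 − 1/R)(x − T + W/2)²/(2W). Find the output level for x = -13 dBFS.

x − T + W/2 = -13 − (-13) + 5 = 5.
GR = (1 − 1/4) × 5² / 20 = 0.75 × 25 / 20 = 0.9375 dB.
Output = -13 − 0.9375 = -13.9375 dBFS.

-13.9375 dBFS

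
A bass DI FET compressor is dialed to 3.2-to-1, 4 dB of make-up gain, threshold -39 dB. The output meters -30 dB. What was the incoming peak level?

Before make-up, the level was -30 − 4 = -34 dB.
That's 5 dB above the -39 dB threshold.
Before 3.2:1 compression the overshoot was 5 × 3.2 = 16 dB, so input = -39 + 16 = -23 dB.

-23 dB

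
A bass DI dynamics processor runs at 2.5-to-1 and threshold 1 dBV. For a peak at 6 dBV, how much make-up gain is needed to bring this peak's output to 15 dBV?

Overshoot 5 dB → 5/2.5 = 2 dB after compression, so the compressed level is 1 + 2 = 3 dBV.
Make-up = target − compressed = 15 − 3 = 12 dB.

12 dB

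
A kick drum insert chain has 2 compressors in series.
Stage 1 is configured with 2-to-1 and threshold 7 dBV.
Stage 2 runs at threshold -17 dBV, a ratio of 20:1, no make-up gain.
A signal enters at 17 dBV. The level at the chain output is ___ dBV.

-15.55 dBV

Stage 1: overshoot 10 dB → 10/2 = 5 dB → 12 dBV.
Stage 2: overshoot 29 dB → 29/20 = 1.45 dB → -15.55 dBV.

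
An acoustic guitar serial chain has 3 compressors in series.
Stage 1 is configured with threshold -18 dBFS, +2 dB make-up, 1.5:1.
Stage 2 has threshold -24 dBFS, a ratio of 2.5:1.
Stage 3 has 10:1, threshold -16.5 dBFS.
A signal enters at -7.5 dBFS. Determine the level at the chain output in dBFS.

-18 dBFS

Stage 1: -7.5 dBFS is 10.5 dB over -18 dBFS; at 1.5:1 that becomes 7 dB over, giving -11 dBFS; +2 dB make-up → -9 dBFS.
Stage 2: 15 dB above -24 dBFS, reduced 2.5:1 to 6 dB above → -18 dBFS.
Stage 3: -18 dBFS is at or below the -16.5 dBFS threshold — no compression; output -18 dBFS.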